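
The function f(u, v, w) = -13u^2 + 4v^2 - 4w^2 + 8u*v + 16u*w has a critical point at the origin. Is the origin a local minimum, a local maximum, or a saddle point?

The Hessian at the origin is H = [[-26, 8, 16], [8, 8, 0], [16, 0, -8]].
Row-reducing H symmetrically gives the diagonal entries -26, 136/13, -8/17.
So there are 1 positive, 2 negative pivots.
H is indefinite, so the origin is a saddle point.

saddle point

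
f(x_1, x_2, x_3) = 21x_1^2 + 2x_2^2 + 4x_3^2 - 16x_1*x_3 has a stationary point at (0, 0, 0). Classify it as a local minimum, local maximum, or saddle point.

The Hessian at the origin is H = [[42, 0, -16], [0, 4, 0], [-16, 0, 8]].
Row-reducing H symmetrically gives the diagonal entries 42, 4, 40/21.
So there are 3 positive pivots.
H is positive definite, so the origin is a strict local minimum.

local minimum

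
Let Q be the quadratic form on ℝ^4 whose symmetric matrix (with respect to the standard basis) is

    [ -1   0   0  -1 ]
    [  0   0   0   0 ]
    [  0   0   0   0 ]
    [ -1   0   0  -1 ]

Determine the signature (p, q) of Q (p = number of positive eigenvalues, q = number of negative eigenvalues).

Symmetric row and column elimination reduces A to a congruent diagonal form with pivots -1, 0, 0, 0.
That gives 1 negative, 3 zero pivots.

(0, 1)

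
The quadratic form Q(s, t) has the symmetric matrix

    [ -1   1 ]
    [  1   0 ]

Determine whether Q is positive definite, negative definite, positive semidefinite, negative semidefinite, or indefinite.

Symmetric row and column elimination reduces A to a congruent diagonal form with pivots -1, 1.
So there are 1 positive, 1 negative pivots.
Hence Q is indefinite.

indefinite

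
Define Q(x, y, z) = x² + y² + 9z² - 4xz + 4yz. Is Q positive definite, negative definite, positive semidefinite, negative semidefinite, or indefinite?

positive definite

The symmetric matrix of Q is A = [[1, 0, -2], [0, 1, 2], [-2, 2, 9]].
Leading principal minors: Δ_1 = 1, Δ_2 = 1, Δ_3 = 1.
All leading principal minors are positive, so by Sylvester's criterion Q is positive definite.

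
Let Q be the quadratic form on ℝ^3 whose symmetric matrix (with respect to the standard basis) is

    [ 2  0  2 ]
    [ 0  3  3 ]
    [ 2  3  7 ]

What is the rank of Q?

3

Row-reducing A symmetrically gives the diagonal entries 2, 3, 2.
That gives 3 positive pivots.
The rank is the number of nonzero pivots: 3.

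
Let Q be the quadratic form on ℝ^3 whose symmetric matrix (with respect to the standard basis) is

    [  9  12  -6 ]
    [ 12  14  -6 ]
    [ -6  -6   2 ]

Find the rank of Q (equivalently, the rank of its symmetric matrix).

2

Applying the same elementary operations to the rows and columns of A produces a congruent diagonal matrix with entries 9, -2, 0.
That gives 1 positive, 1 negative, 1 zero pivots.
The rank is the number of nonzero pivots: 2.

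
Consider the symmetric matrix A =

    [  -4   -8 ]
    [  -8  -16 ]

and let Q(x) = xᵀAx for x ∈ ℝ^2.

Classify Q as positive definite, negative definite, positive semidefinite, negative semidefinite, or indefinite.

Applying the same elementary operations to the rows and columns of A produces a congruent diagonal matrix with entries -4, 0.
Counting signs: 1 negative, 1 zero.
Hence Q is negative semidefinite.

negative semidefinite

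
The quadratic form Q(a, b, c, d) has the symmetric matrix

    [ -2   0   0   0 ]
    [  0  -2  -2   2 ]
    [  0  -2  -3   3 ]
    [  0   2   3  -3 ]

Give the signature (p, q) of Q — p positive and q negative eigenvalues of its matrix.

Symmetric row and column elimination reduces A to a congruent diagonal form with pivots -2, -2, -1, 0.
That gives 3 negative, 1 zero pivots.

(0, 3)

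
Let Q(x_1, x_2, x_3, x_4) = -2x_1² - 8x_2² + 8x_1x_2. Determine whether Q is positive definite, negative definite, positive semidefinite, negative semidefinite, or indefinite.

Write A = [[-2, 4, 0, 0], [4, -8, 0, 0], [0, 0, 0, 0], [0, 0, 0, 0]].
Row-reducing A symmetrically gives the diagonal entries -2, 0, 0, 0.
That gives 1 negative, 3 zero pivots.
Hence Q is negative semidefinite.

negative semidefinite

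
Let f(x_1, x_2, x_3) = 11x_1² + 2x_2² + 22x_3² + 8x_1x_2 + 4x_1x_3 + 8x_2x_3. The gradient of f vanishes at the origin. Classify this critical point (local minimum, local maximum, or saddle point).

local minimum

The Hessian at the origin is H = [[22, 8, 4], [8, 4, 8], [4, 8, 44]].
Applying the same elementary operations to the rows and columns of H produces a congruent diagonal matrix with entries 22, 12/11, 4.
That gives 3 positive pivots.
H is positive definite, so the origin is a strict local minimum.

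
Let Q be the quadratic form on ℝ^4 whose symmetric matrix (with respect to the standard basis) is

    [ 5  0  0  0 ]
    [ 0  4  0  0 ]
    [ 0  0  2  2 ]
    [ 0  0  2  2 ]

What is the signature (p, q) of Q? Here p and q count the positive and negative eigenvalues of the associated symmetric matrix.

(3, 0)

Row-reducing A symmetrically gives the diagonal entries 5, 4, 2, 0.
So there are 3 positive, 1 zero pivots.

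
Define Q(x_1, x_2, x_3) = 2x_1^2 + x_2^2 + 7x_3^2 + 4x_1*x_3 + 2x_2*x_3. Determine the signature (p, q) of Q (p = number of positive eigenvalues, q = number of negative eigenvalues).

The associated matrix is A = [[2, 0, 2], [0, 1, 1], [2, 1, 7]].
Applying the same elementary operations to the rows and columns of A produces a congruent diagonal matrix with entries 2, 1, 4.
So there are 3 positive pivots.

(3, 0)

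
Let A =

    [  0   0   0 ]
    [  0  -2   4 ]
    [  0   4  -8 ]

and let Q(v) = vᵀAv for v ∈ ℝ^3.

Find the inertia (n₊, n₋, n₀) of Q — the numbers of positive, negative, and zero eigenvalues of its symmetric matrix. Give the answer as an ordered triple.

(0, 1, 2)

Congruent diagonalization of A (simultaneous row and column reduction) yields pivots 0, -2, 0.
So there are 1 negative, 2 zero pivots.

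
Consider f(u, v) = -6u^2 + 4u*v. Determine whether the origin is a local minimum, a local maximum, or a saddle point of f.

The Hessian at the origin is H = [[-12, 4], [4, 0]].
det H = -12·0 − (4)² = -16 < 0, so H is indefinite.
Therefore the origin is a saddle point.

saddle point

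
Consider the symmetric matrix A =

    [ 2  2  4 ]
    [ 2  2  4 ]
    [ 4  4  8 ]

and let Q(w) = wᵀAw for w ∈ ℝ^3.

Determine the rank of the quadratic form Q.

1

Applying the same elementary operations to the rows and columns of A produces a congruent diagonal matrix with entries 2, 0, 0.
So there are 1 positive, 2 zero pivots.
The rank is the number of nonzero pivots: 1.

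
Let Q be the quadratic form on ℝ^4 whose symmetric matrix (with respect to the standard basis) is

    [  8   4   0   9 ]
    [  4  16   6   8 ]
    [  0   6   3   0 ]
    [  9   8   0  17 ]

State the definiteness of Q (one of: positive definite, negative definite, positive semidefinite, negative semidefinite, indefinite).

positive definite

Congruent diagonalization of A (simultaneous row and column reduction) yields pivots 8, 14, 3/7, 3/4.
So there are 4 positive pivots.
Hence Q is positive definite.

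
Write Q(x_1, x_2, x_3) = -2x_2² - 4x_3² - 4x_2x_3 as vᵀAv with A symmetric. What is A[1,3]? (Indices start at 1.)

0

The coefficient of x_1·x_3 in Q is 0. For a symmetric A this equals A[1,3] + A[3,1] = 2·A[1,3].
So A[1,3] = 0/2 = 0.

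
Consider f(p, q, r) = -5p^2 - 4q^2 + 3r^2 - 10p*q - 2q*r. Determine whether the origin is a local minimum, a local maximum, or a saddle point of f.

The Hessian at the origin is H = [[-10, -10, 0], [-10, -8, -2], [0, -2, 6]].
Symmetric row and column elimination reduces H to a congruent diagonal form with pivots -10, 2, 4.
That gives 2 positive, 1 negative pivots.
H is indefinite, so the origin is a saddle point.

saddle point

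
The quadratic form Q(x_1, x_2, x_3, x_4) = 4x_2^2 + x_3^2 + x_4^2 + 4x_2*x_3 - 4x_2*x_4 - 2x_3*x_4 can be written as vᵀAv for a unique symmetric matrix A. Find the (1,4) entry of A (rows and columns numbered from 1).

0

The coefficient of x_1·x_4 in Q is 0. For a symmetric A this equals A[1,4] + A[4,1] = 2·A[1,4].
So A[1,4] = 0/2 = 0.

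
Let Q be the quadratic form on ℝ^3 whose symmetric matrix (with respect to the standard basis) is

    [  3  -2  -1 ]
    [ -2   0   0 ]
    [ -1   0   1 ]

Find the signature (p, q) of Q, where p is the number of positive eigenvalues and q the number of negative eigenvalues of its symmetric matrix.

(2, 1)

Applying the same elementary operations to the rows and columns of A produces a congruent diagonal matrix with entries 3, -4/3, 1.
So there are 2 positive, 1 negative pivots.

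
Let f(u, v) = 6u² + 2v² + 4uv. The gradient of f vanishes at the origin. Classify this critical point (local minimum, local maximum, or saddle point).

local minimum

The Hessian at the origin is H = [[12, 4], [4, 4]].
det H = 12·4 − (4)² = 32 > 0 and H[1,1] = 12 > 0, so H is positive definite.
Therefore the origin is a local minimum.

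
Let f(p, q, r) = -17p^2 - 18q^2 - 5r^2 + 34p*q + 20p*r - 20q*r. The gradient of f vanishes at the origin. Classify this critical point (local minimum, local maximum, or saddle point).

The Hessian at the origin is H = [[-34, 34, 20], [34, -36, -20], [20, -20, -10]].
Applying the same elementary operations to the rows and columns of H produces a congruent diagonal matrix with entries -34, -2, 30/17.
So there are 1 positive, 2 negative pivots.
H is indefinite, so the origin is a saddle point.

saddle point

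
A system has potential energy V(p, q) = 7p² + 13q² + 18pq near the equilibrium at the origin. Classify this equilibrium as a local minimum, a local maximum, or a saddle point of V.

The Hessian at the origin is H = [[14, 18], [18, 26]].
det H = 14·26 − (18)² = 40 > 0 and H[1,1] = 14 > 0, so H is positive definite.
Therefore the origin is a local minimum.

local minimum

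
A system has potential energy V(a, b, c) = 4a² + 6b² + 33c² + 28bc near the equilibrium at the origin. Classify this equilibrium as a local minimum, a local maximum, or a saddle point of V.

local minimum

The Hessian at the origin is H = [[8, 0, 0], [0, 12, 28], [0, 28, 66]].
Symmetric row and column elimination reduces H to a congruent diagonal form with pivots 8, 12, 2/3.
That gives 3 positive pivots.
H is positive definite, so the origin is a strict local minimum.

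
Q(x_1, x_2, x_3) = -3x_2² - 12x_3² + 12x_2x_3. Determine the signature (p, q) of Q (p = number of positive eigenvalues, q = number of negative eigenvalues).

The symmetric matrix is A = [[0, 0, 0], [0, -3, 6], [0, 6, -12]].
Symmetric row and column elimination reduces A to a congruent diagonal form with pivots 0, -3, 0.
Counting signs: 1 negative, 2 zero.

(0, 1)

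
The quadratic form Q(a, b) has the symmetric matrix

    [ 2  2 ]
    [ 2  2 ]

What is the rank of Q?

Congruent diagonalization of A (simultaneous row and column reduction) yields pivots 2, 0.
So there are 1 positive, 1 zero pivots.
The rank is the number of nonzero pivots: 1.

1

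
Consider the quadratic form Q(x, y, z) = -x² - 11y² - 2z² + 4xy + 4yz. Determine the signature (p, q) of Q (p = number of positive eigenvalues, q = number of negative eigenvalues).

The associated matrix is A = [[-1, 2, 0], [2, -11, 2], [0, 2, -2]].
Row-reducing A symmetrically gives the diagonal entries -1, -7, -10/7.
That gives 3 negative pivots.

(0, 3)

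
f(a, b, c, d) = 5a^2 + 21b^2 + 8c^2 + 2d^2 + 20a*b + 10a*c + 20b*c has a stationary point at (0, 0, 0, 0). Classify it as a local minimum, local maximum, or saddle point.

local minimum

The Hessian at the origin is H = [[10, 20, 10, 0], [20, 42, 20, 0], [10, 20, 16, 0], [0, 0, 0, 4]].
An LDLᵀ factorisation of H has diagonal entries 10, 2, 6, 4.
That gives 4 positive pivots.
H is positive definite, so the origin is a strict local minimum.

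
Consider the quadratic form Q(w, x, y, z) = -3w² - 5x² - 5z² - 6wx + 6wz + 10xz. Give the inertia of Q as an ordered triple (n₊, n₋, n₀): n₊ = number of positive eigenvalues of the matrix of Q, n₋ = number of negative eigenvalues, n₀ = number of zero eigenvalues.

The symmetric matrix is A = [[-3, -3, 0, 3], [-3, -5, 0, 5], [0, 0, 0, 0], [3, 5, 0, -5]].
Applying the same elementary operations to the rows and columns of A produces a congruent diagonal matrix with entries -3, -2, 0, 0.
That gives 2 negative, 2 zero pivots.

(0, 2, 2)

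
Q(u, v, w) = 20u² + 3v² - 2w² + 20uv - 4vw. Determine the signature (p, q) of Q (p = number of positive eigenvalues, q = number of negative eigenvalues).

(1, 1)

The associated matrix is A = [[20, 10, 0], [10, 3, -2], [0, -2, -2]].
Applying the same elementary operations to the rows and columns of A produces a congruent diagonal matrix with entries 20, -2, 0.
That gives 1 positive, 1 negative, 1 zero pivots.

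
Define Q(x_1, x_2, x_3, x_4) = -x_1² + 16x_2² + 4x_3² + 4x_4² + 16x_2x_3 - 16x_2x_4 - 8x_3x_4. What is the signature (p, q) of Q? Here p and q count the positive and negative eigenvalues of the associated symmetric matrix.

The symmetric matrix is A = [[-1, 0, 0, 0], [0, 16, 8, -8], [0, 8, 4, -4], [0, -8, -4, 4]].
Applying the same elementary operations to the rows and columns of A produces a congruent diagonal matrix with entries -1, 16, 0, 0.
That gives 1 positive, 1 negative, 2 zero pivots.

(1, 1)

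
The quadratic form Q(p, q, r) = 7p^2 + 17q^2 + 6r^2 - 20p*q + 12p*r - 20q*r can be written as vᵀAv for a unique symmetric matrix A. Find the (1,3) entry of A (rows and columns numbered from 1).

6

The coefficient of p·r in Q is 12. For a symmetric A this equals A[1,3] + A[3,1] = 2·A[1,3].
So A[1,3] = 12/2 = 6.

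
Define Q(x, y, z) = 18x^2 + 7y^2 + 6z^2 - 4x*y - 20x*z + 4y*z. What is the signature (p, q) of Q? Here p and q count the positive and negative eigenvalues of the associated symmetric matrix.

(3, 0)

The symmetric matrix is A = [[18, -2, -10], [-2, 7, 2], [-10, 2, 6]].
Applying the same elementary operations to the rows and columns of A produces a congruent diagonal matrix with entries 18, 61/9, 20/61.
So there are 3 positive pivots.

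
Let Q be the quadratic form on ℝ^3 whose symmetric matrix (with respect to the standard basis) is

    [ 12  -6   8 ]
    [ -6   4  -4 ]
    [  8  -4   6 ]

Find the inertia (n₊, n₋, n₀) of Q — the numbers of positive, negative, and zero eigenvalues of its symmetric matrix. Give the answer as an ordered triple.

Symmetric row and column elimination reduces A to a congruent diagonal form with pivots 12, 1, 2/3.
That gives 3 positive pivots.

(3, 0, 0)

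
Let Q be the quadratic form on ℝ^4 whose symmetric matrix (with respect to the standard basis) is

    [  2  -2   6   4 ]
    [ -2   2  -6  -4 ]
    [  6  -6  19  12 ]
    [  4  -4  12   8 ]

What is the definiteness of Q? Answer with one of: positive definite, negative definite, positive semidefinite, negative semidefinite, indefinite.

positive semidefinite

Row-reducing A symmetrically gives the diagonal entries 2, 0, 1, 0.
So there are 2 positive, 2 zero pivots.
Hence Q is positive semidefinite.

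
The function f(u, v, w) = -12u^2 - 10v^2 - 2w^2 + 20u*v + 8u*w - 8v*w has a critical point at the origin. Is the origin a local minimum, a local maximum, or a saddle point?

local maximum

The Hessian at the origin is H = [[-24, 20, 8], [20, -20, -8], [8, -8, -4]].
An LDLᵀ factorisation of H has diagonal entries -24, -10/3, -4/5.
Counting signs: 3 negative.
H is negative definite, so the origin is a strict local maximum.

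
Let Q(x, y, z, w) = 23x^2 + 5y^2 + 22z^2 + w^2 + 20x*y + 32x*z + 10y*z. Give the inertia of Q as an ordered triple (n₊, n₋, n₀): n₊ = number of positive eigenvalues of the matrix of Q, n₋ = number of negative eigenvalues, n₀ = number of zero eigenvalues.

The symmetric matrix is A = [[23, 10, 16, 0], [10, 5, 5, 0], [16, 5, 22, 0], [0, 0, 0, 1]].
Congruent diagonalization of A (simultaneous row and column reduction) yields pivots 23, 15/23, 5, 1.
That gives 4 positive pivots.

(4, 0, 0)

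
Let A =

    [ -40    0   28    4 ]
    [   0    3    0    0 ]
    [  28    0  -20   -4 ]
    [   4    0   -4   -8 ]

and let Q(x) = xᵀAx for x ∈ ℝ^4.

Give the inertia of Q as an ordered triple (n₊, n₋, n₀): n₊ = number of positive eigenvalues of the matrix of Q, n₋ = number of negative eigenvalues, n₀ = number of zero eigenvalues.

(1, 3, 0)

Applying the same elementary operations to the rows and columns of A produces a congruent diagonal matrix with entries -40, 3, -2/5, -4.
That gives 1 positive, 3 negative pivots.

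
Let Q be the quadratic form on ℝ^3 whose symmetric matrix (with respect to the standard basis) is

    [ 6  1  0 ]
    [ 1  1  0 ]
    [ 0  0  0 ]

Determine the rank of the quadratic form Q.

Symmetric row and column elimination reduces A to a congruent diagonal form with pivots 6, 5/6, 0.
Counting signs: 2 positive, 1 zero.
The rank is the number of nonzero pivots: 2.

2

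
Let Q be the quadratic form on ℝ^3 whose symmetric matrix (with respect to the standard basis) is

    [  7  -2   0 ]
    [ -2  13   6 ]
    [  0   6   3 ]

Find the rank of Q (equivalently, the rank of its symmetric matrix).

An LDLᵀ factorisation of A has diagonal entries 7, 87/7, 3/29.
So there are 3 positive pivots.
The rank is the number of nonzero pivots: 3.

3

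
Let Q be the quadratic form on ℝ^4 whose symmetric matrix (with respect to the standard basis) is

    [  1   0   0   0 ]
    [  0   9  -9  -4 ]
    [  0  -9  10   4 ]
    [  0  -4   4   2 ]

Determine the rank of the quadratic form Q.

4

Symmetric row and column elimination reduces A to a congruent diagonal form with pivots 1, 9, 1, 2/9.
That gives 4 positive pivots.
The rank is the number of nonzero pivots: 4.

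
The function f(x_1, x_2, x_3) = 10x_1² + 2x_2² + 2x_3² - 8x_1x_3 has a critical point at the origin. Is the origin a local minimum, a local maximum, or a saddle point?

The Hessian at the origin is H = [[20, 0, -8], [0, 4, 0], [-8, 0, 4]].
Applying the same elementary operations to the rows and columns of H produces a congruent diagonal matrix with entries 20, 4, 4/5.
Counting signs: 3 positive.
H is positive definite, so the origin is a strict local minimum.

local minimum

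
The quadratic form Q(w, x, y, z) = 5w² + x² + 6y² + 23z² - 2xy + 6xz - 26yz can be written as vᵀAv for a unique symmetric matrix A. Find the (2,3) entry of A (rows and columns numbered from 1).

The coefficient of x·y in Q is -2. For a symmetric A this equals A[2,3] + A[3,2] = 2·A[2,3].
So A[2,3] = -2/2 = -1.

-1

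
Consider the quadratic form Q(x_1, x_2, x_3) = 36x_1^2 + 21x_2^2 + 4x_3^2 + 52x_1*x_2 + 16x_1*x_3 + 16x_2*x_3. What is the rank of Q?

Write A = [[36, 26, 8], [26, 21, 8], [8, 8, 4]].
Congruent diagonalization of A (simultaneous row and column reduction) yields pivots 36, 20/9, 0.
So there are 2 positive, 1 zero pivots.
The rank is the number of nonzero pivots: 2.

2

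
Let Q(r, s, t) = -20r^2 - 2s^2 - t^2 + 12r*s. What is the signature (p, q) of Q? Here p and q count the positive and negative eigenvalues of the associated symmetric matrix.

The symmetric matrix is A = [[-20, 6, 0], [6, -2, 0], [0, 0, -1]].
Row-reducing A symmetrically gives the diagonal entries -20, -1/5, -1.
So there are 3 negative pivots.

(0, 3)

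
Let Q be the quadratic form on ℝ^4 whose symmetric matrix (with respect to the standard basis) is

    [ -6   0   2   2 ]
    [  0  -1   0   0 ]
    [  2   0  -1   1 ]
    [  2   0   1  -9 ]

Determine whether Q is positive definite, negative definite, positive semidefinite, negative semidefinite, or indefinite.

negative semidefinite

Congruent diagonalization of A (simultaneous row and column reduction) yields pivots -6, -1, -1/3, 0.
That gives 3 negative, 1 zero pivots.
Hence Q is negative semidefinite.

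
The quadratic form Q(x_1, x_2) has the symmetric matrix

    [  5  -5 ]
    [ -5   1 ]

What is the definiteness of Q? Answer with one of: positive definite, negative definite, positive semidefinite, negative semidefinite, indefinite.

indefinite

For the 2×2 matrix [[5, -5], [-5, 1]]: det = 5·1 − (-5)² = -20, trace = 6.
det < 0 so the eigenvalues have opposite signs; the form is indefinite.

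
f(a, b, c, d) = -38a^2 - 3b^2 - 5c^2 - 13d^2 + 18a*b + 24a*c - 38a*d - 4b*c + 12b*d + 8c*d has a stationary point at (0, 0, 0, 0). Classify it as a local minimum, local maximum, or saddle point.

local maximum

The Hessian at the origin is H = [[-76, 18, 24, -38], [18, -6, -4, 12], [24, -4, -10, 8], [-38, 12, 8, -26]].
An LDLᵀ factorisation of H has diagonal entries -76, -33/19, -26/33, -4/13.
Counting signs: 4 negative.
H is negative definite, so the origin is a strict local maximum.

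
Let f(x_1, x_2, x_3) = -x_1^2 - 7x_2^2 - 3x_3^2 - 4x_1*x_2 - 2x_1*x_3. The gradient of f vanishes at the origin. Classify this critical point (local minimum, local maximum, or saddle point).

The Hessian at the origin is H = [[-2, -4, -2], [-4, -14, 0], [-2, 0, -6]].
Applying the same elementary operations to the rows and columns of H produces a congruent diagonal matrix with entries -2, -6, -4/3.
Counting signs: 3 negative.
H is negative definite, so the origin is a strict local maximum.

local maximum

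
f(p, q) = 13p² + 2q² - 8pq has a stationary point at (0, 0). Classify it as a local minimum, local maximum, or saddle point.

The Hessian at the origin is H = [[26, -8], [-8, 4]].
det H = 26·4 − (-8)² = 40 > 0 and H[1,1] = 26 > 0, so H is positive definite.
Therefore the origin is a local minimum.

local minimum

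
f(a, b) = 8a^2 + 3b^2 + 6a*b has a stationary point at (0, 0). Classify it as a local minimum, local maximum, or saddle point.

The Hessian at the origin is H = [[16, 6], [6, 6]].
det H = 16·6 − (6)² = 60 > 0 and H[1,1] = 16 > 0, so H is positive definite.
Therefore the origin is a local minimum.

local minimum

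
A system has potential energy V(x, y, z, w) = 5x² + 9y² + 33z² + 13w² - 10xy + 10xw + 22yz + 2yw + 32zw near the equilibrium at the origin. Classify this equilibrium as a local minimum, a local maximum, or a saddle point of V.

The Hessian at the origin is H = [[10, -10, 0, 10], [-10, 18, 22, 2], [0, 22, 66, 32], [10, 2, 32, 26]].
Symmetric row and column elimination reduces H to a congruent diagonal form with pivots 10, 8, 11/2, -24/11.
That gives 3 positive, 1 negative pivots.
H is indefinite, so the origin is a saddle point.

saddle point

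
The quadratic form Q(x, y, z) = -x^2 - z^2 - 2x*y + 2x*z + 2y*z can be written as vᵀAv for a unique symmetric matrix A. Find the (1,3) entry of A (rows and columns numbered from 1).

1

The coefficient of x·z in Q is 2. For a symmetric A this equals A[1,3] + A[3,1] = 2·A[1,3].
So A[1,3] = 2/2 = 1.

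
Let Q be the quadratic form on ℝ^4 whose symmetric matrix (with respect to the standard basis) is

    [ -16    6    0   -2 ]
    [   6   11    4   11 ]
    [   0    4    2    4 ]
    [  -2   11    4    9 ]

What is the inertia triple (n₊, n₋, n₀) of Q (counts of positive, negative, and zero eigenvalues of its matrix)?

(3, 1, 0)

Symmetric row and column elimination reduces A to a congruent diagonal form with pivots -16, 53/4, 42/53, 2/7.
That gives 3 positive, 1 negative pivots.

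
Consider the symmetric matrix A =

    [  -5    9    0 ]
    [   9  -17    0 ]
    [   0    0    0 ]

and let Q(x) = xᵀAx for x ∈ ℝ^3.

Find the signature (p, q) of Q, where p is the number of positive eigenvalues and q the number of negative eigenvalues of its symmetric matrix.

Symmetric row and column elimination reduces A to a congruent diagonal form with pivots -5, -4/5, 0.
So there are 2 negative, 1 zero pivots.

(0, 2)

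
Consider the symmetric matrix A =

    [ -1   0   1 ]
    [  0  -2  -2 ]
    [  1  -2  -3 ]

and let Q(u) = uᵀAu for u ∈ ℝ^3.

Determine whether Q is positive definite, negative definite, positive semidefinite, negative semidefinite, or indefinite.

negative semidefinite

Applying the same elementary operations to the rows and columns of A produces a congruent diagonal matrix with entries -1, -2, 0.
Counting signs: 2 negative, 1 zero.
Hence Q is negative semidefinite.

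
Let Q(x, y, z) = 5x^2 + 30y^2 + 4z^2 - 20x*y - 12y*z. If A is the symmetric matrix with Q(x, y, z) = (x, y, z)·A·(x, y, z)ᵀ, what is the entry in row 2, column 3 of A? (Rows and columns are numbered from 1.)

-6

The coefficient of y·z in Q is -12. For a symmetric A this equals A[2,3] + A[3,2] = 2·A[2,3].
So A[2,3] = -12/2 = -6.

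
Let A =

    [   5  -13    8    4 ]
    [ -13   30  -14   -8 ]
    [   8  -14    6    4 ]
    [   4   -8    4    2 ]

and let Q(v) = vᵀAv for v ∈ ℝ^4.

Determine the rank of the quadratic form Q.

4

Congruent diagonalization of A (simultaneous row and column reduction) yields pivots 5, -19/5, 102/19, -6/17.
Counting signs: 2 positive, 2 negative.
The rank is the number of nonzero pivots: 4.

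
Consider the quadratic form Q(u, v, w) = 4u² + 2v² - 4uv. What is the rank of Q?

2

The symmetric matrix is A = [[4, -2, 0], [-2, 2, 0], [0, 0, 0]].
Symmetric row and column elimination reduces A to a congruent diagonal form with pivots 4, 1, 0.
So there are 2 positive, 1 zero pivots.
The rank is the number of nonzero pivots: 2.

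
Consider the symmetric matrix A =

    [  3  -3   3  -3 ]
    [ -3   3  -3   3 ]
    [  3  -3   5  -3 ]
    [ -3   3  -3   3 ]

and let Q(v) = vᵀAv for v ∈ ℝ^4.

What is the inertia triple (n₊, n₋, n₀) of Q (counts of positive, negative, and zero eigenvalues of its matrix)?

Applying the same elementary operations to the rows and columns of A produces a congruent diagonal matrix with entries 3, 0, 2, 0.
Counting signs: 2 positive, 2 zero.

(2, 0, 2)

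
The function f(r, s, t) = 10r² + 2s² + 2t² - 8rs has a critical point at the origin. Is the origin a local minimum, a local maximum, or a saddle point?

local minimum

The Hessian at the origin is H = [[20, -8, 0], [-8, 4, 0], [0, 0, 4]].
Congruent diagonalization of H (simultaneous row and column reduction) yields pivots 20, 4/5, 4.
So there are 3 positive pivots.
H is positive definite, so the origin is a strict local minimum.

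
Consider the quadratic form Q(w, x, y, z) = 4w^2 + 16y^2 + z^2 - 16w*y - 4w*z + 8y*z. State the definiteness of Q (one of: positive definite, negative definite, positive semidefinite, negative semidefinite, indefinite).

The symmetric matrix is A = [[4, 0, -8, -2], [0, 0, 0, 0], [-8, 0, 16, 4], [-2, 0, 4, 1]].
Applying the same elementary operations to the rows and columns of A produces a congruent diagonal matrix with entries 4, 0, 0, 0.
So there are 1 positive, 3 zero pivots.
Hence Q is positive semidefinite.

positive semidefinite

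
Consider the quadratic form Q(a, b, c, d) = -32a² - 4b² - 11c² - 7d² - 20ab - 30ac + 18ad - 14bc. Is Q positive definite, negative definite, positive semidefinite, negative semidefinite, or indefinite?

The symmetric matrix is A = [[-32, -10, -15, 9], [-10, -4, -7, 0], [-15, -7, -11, 0], [9, 0, 0, -7]].
An LDLᵀ factorisation of A has diagonal entries -32, -7/8, 15/7, -1/4.
So there are 1 positive, 3 negative pivots.
Hence Q is indefinite.

indefinite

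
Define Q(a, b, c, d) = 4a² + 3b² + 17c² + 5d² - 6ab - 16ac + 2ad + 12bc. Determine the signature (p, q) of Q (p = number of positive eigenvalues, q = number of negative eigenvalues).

(3, 0)

Write A = [[4, -3, -8, 1], [-3, 3, 6, 0], [-8, 6, 17, 0], [1, 0, 0, 5]].
Symmetric row and column elimination reduces A to a congruent diagonal form with pivots 4, 3/4, 1, 0.
That gives 3 positive, 1 zero pivots.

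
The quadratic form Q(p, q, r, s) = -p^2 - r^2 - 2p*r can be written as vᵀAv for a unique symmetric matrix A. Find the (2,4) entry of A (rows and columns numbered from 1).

The coefficient of q·s in Q is 0. For a symmetric A this equals A[2,4] + A[4,2] = 2·A[2,4].
So A[2,4] = 0/2 = 0.

0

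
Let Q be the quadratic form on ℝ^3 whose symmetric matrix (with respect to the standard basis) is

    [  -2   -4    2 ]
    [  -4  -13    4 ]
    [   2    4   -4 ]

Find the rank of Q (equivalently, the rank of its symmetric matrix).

3

An LDLᵀ factorisation of A has diagonal entries -2, -5, -2.
That gives 3 negative pivots.
The rank is the number of nonzero pivots: 3.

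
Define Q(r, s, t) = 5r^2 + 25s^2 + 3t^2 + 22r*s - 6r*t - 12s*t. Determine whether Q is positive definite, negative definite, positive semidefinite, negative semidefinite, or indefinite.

positive definite

The symmetric matrix of Q is A = [[5, 11, -3], [11, 25, -6], [-3, -6, 3]].
Leading principal minors: Δ_1 = 5, Δ_2 = 4, Δ_3 = 3.
All leading principal minors are positive, so by Sylvester's criterion Q is positive definite.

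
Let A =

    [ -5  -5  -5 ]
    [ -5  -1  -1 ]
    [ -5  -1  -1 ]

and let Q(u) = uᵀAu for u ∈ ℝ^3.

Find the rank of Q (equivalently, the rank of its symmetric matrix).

Symmetric row and column elimination reduces A to a congruent diagonal form with pivots -5, 4, 0.
So there are 1 positive, 1 negative, 1 zero pivots.
The rank is the number of nonzero pivots: 2.

2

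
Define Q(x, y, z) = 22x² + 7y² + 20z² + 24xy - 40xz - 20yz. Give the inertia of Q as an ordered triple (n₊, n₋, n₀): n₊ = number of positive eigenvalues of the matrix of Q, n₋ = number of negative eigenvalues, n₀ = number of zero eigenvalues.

The associated matrix is A = [[22, 12, -20], [12, 7, -10], [-20, -10, 20]].
Row-reducing A symmetrically gives the diagonal entries 22, 5/11, 0.
Counting signs: 2 positive, 1 zero.

(2, 0, 1)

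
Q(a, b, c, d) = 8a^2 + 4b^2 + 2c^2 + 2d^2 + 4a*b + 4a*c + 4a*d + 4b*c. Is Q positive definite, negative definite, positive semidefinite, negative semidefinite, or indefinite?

positive definite

The symmetric matrix of Q is A = [[8, 2, 2, 2], [2, 4, 2, 0], [2, 2, 2, 0], [2, 0, 0, 2]].
Leading principal minors: Δ_1 = 8, Δ_2 = 28, Δ_3 = 24, Δ_4 = 32.
All leading principal minors are positive, so by Sylvester's criterion Q is positive definite.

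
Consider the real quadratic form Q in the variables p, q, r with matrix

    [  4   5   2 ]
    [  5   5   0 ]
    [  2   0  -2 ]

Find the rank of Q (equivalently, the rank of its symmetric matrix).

Applying the same elementary operations to the rows and columns of A produces a congruent diagonal matrix with entries 4, -5/4, 2.
Counting signs: 2 positive, 1 negative.
The rank is the number of nonzero pivots: 3.

3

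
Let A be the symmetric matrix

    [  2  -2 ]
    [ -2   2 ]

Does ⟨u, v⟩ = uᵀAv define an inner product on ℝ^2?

Congruent diagonalization of A (simultaneous row and column reduction) yields pivots 2, 0.
Counting signs: 1 positive, 1 zero.
Hence Q is positive semidefinite.
⟨·,·⟩ is an inner product exactly when A is positive definite.

no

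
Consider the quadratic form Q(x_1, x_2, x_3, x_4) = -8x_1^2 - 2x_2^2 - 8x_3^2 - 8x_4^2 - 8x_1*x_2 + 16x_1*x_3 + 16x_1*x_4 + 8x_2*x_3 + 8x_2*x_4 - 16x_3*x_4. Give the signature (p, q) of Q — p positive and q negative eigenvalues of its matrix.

(0, 1)

The symmetric matrix is A = [[-8, -4, 8, 8], [-4, -2, 4, 4], [8, 4, -8, -8], [8, 4, -8, -8]].
Congruent diagonalization of A (simultaneous row and column reduction) yields pivots -8, 0, 0, 0.
Counting signs: 1 negative, 3 zero.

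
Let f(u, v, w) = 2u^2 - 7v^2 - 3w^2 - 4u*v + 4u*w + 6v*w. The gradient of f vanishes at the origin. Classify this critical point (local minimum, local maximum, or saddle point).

saddle point

The Hessian at the origin is H = [[4, -4, 4], [-4, -14, 6], [4, 6, -6]].
An LDLᵀ factorisation of H has diagonal entries 4, -18, -40/9.
Counting signs: 1 positive, 2 negative.
H is indefinite, so the origin is a saddle point.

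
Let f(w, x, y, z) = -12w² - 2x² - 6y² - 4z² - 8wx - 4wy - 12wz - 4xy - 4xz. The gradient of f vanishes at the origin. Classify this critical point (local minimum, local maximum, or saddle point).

The Hessian at the origin is H = [[-24, -8, -4, -12], [-8, -4, -4, -4], [-4, -4, -12, 0], [-12, -4, 0, -8]].
Row-reducing H symmetrically gives the diagonal entries -24, -4/3, -6, -4/3.
So there are 4 negative pivots.
H is negative definite, so the origin is a strict local maximum.

local maximum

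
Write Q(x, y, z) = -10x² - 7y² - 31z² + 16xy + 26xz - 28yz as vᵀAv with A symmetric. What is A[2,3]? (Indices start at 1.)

-14

The coefficient of y·z in Q is -28. For a symmetric A this equals A[2,3] + A[3,2] = 2·A[2,3].
So A[2,3] = -28/2 = -14.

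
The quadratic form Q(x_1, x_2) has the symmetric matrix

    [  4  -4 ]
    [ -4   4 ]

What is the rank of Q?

Symmetric row and column elimination reduces A to a congruent diagonal form with pivots 4, 0.
Counting signs: 1 positive, 1 zero.
The rank is the number of nonzero pivots: 1.

1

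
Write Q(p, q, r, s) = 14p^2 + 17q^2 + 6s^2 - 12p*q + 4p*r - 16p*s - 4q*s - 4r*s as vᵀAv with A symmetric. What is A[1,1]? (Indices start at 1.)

The coefficient of p^2 in Q is 14, and that is exactly A[1,1].

14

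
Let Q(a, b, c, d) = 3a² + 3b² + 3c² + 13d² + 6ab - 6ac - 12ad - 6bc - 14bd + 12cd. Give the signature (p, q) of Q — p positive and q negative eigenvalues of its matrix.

The symmetric matrix is A = [[3, 3, -3, -6], [3, 3, -3, -7], [-3, -3, 3, 6], [-6, -7, 6, 13]].
By Sylvester's law of inertia any congruent diagonalization of A has 2 positive, 1 negative and 1 zero entries.

(2, 1)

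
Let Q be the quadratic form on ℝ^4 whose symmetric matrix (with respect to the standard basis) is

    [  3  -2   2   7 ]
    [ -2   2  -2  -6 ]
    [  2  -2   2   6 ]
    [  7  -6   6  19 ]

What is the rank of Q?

Symmetric row and column elimination reduces A to a congruent diagonal form with pivots 3, 2/3, 0, 0.
So there are 2 positive, 2 zero pivots.
The rank is the number of nonzero pivots: 2.

2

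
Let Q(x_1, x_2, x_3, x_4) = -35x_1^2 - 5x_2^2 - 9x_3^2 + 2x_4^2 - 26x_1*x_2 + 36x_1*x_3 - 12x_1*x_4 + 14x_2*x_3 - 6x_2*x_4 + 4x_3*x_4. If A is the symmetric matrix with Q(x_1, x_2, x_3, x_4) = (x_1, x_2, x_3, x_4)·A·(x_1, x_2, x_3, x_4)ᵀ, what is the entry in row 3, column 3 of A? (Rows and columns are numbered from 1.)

-9

The coefficient of x_3^2 in Q is -9, and that is exactly A[3,3].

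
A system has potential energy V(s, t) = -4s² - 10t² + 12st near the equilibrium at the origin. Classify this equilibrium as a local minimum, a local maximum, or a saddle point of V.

The Hessian at the origin is H = [[-8, 12], [12, -20]].
det H = -8·-20 − (12)² = 16 > 0 and H[1,1] = -8 < 0, so H is negative definite.
Therefore the origin is a local maximum.

local maximum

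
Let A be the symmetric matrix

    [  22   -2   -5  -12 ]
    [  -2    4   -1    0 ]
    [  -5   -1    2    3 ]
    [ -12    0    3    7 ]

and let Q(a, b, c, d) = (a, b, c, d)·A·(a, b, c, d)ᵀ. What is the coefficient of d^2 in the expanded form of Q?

The coefficient of d^2 is the diagonal entry A[4,4] = 7.

7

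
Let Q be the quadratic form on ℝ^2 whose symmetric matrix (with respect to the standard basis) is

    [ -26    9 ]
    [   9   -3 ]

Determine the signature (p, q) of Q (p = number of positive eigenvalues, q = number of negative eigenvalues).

(1, 1)

An LDLᵀ factorisation of A has diagonal entries -26, 3/26.
So there are 1 positive, 1 negative pivots.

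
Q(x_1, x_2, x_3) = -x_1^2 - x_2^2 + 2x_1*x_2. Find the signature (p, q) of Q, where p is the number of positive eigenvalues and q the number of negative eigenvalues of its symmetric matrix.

Write A = [[-1, 1, 0], [1, -1, 0], [0, 0, 0]].
Symmetric row and column elimination reduces A to a congruent diagonal form with pivots -1, 0, 0.
That gives 1 negative, 2 zero pivots.

(0, 1)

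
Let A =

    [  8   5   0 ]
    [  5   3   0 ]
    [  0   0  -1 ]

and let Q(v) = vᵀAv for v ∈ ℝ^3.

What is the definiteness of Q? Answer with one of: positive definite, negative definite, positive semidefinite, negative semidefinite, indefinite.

indefinite

Congruent diagonalization of A (simultaneous row and column reduction) yields pivots 8, -1/8, -1.
That gives 1 positive, 2 negative pivots.
Hence Q is indefinite.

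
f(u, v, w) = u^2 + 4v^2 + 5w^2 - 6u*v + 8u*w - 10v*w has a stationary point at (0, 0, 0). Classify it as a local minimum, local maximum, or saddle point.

saddle point

The Hessian at the origin is H = [[2, -6, 8], [-6, 8, -10], [8, -10, 10]].
An LDLᵀ factorisation of H has diagonal entries 2, -10, -12/5.
So there are 1 positive, 2 negative pivots.
H is indefinite, so the origin is a saddle point.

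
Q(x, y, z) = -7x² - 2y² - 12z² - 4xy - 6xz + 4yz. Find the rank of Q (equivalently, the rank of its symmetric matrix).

The symmetric matrix is A = [[-7, -2, -3], [-2, -2, 2], [-3, 2, -12]].
An LDLᵀ factorisation of A has diagonal entries -7, -10/7, -5.
Counting signs: 3 negative.
The rank is the number of nonzero pivots: 3.

3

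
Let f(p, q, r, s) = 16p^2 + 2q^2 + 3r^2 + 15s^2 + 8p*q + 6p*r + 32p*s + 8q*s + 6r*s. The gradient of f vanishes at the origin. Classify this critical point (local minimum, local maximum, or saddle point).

saddle point

The Hessian at the origin is H = [[32, 8, 6, 32], [8, 4, 0, 8], [6, 0, 6, 6], [32, 8, 6, 30]].
Congruent diagonalization of H (simultaneous row and column reduction) yields pivots 32, 2, 15/4, -2.
So there are 3 positive, 1 negative pivots.
H is indefinite, so the origin is a saddle point.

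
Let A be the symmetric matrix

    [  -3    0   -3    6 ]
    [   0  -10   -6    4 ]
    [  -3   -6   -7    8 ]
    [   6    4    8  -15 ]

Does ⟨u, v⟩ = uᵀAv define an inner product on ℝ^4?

no

Leading principal minors: Δ_1 = -3, Δ_2 = 30, Δ_3 = -12, Δ_4 = 12.
The signs alternate starting with Δ_1 < 0, so by Sylvester's criterion Q is negative definite.
⟨·,·⟩ is an inner product exactly when A is positive definite.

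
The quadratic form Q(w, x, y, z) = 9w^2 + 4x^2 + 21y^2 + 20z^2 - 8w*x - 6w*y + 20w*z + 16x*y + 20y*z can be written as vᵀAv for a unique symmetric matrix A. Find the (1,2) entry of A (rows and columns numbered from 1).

-4

The coefficient of w·x in Q is -8. For a symmetric A this equals A[1,2] + A[2,1] = 2·A[1,2].
So A[1,2] = -8/2 = -4.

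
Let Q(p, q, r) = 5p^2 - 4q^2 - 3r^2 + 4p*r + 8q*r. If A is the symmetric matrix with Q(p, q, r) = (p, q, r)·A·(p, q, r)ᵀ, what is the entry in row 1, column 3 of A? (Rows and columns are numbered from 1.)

The coefficient of p·r in Q is 4. For a symmetric A this equals A[1,3] + A[3,1] = 2·A[1,3].
So A[1,3] = 4/2 = 2.

2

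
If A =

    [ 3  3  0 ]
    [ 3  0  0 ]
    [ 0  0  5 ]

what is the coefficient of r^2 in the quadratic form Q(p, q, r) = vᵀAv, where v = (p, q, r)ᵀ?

5

The coefficient of r^2 is the diagonal entry A[3,3] = 5.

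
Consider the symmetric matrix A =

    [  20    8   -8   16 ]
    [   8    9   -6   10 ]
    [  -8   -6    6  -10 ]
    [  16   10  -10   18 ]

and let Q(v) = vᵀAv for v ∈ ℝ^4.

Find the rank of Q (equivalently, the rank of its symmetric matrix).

4

An LDLᵀ factorisation of A has diagonal entries 20, 29/5, 42/29, 4/7.
So there are 4 positive pivots.
The rank is the number of nonzero pivots: 4.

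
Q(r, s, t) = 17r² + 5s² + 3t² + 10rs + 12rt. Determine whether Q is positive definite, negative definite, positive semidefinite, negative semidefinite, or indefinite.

positive semidefinite

The associated matrix is A = [[17, 5, 6], [5, 5, 0], [6, 0, 3]].
Applying the same elementary operations to the rows and columns of A produces a congruent diagonal matrix with entries 17, 60/17, 0.
Counting signs: 2 positive, 1 zero.
Hence Q is positive semidefinite.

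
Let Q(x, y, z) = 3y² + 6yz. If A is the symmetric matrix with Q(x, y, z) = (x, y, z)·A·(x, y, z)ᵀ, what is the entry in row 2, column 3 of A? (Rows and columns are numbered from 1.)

3

The coefficient of y·z in Q is 6. For a symmetric A this equals A[2,3] + A[3,2] = 2·A[2,3].
So A[2,3] = 6/2 = 3.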